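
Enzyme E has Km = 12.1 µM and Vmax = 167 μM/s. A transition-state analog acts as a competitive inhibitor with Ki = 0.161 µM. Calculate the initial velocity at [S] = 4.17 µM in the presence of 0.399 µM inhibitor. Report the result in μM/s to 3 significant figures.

α = 1 + [I]/Ki = 1 + 0.399/0.161 = 3.478.
For a competitive inhibitor, Vmax is unchanged and the apparent Km becomes α·Km: Km,app = 42.1 µM, Vmax,app = 167 μM/s.
v = Vmax,app·[S]/(Km,app + [S]) = 167 × 4.17/(42.1 + 4.17) = 15.1 μM/s.

15.1 μM/s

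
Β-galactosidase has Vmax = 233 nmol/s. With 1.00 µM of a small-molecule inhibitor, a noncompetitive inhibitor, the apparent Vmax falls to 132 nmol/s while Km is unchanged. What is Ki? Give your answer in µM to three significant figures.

1.31 µM

Noncompetitive: Vmax,app = Vmax/α with α = 1 + [I]/Ki.
α = Vmax/Vmax,app = 233/132 = 1.765.
Since α = 1 + [I]/Ki, [I]/Ki = 1.765 − 1 = 0.7652 and Ki = 1.00/0.7652 = 1.31 µM.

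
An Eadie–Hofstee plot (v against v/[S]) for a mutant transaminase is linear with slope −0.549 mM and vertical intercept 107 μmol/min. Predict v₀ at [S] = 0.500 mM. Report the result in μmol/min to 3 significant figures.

51.0 μmol/min

In the Eadie–Hofstee form v = Vmax − Km·(v/[S]), the slope is −Km and the intercept is Vmax, so Km = 0.549 mM and Vmax = 107 μmol/min.
v = 107 × 0.500/(0.549 + 0.500) = 51.0 μmol/min.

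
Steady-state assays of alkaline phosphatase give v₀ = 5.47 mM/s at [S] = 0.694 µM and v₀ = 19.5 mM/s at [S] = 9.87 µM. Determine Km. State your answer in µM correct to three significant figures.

2.38 µM

In reciprocal form, 1/v = (Km/Vmax)·(1/[S]) + 1/Vmax. The two points give (1/[S], 1/v) = (1.441, 0.1828) and (0.1013, 0.05128).
Slope = (0.1828 − 0.05128)/(1.441 − 0.1013) = 0.09819; intercept = 0.1828 − 0.09819×1.441 = 0.04133.
Vmax = 1/intercept = 24.2 mM/s; Km = slope × Vmax = 0.09819 × 24.2 = 2.38 µM.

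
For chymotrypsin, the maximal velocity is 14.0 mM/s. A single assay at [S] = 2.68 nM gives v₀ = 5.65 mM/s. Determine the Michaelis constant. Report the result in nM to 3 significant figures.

3.96 nM

From v = Vmax[S]/(Km+[S]), Km = [S](Vmax − v)/v.
Km = 2.68 × (14.0 − 5.65) / 5.65 = 22.38/5.65 = 3.96 nM.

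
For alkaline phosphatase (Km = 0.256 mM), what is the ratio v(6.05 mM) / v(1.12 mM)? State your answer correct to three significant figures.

1.18

Since Vmax cancels, v₂/v₁ = [S]₂(Km+[S]₁) / [S]₁(Km+[S]₂).
= 6.05×(0.256+1.12) / (1.12×(0.256+6.05)) = 8.325/7.063 = 1.18.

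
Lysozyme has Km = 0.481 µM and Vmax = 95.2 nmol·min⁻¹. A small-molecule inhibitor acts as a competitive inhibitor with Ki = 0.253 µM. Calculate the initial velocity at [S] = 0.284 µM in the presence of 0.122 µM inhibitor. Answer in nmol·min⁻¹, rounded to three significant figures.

α = 1 + [I]/Ki = 1 + 0.122/0.253 = 1.482.
For a competitive inhibitor, Vmax is unchanged and the apparent Km becomes α·Km: Km,app = 0.713 µM, Vmax,app = 95.2 nmol·min⁻¹.
v = Vmax,app·[S]/(Km,app + [S]) = 95.2 × 0.284/(0.713 + 0.284) = 27.1 nmol·min⁻¹.

27.1 nmol·min⁻¹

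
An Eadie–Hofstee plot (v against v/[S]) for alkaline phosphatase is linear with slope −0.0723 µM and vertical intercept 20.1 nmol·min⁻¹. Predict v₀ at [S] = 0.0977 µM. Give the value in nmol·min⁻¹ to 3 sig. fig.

In the Eadie–Hofstee form v = Vmax − Km·(v/[S]), the slope is −Km and the intercept is Vmax, so Km = 0.0723 µM and Vmax = 20.1 nmol·min⁻¹.
v = 20.1 × 0.0977/(0.0723 + 0.0977) = 11.6 nmol·min⁻¹.

11.6 nmol·min⁻¹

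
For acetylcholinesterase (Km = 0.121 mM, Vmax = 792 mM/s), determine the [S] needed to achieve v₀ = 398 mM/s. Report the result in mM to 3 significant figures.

0.122 mM

Rearranging v = Vmax[S]/(Km+[S]) gives [S] = Km·v/(Vmax − v).
[S] = 0.121 × 398 / (792 − 398) = 48.16/394.0 = 0.122 mM.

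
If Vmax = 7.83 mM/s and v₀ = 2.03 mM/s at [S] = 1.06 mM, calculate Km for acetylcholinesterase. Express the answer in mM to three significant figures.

3.03 mM

v/Vmax = 2.03/7.83 = 0.2593 = [S]/(Km+[S]).
So Km + [S] = [S]/0.2593 = 4.089 mM, giving Km = 4.089 − 1.06 = 3.03 mM.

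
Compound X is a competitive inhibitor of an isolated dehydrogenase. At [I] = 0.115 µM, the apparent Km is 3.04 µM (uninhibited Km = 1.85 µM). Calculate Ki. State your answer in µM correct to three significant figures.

Competitive: Km,app = α·Km with α = 1 + [I]/Ki.
α = Km,app/Km = 3.04/1.85 = 1.643.
Since α = 1 + [I]/Ki, [I]/Ki = 1.643 − 1 = 0.6432 and Ki = 0.115/0.6432 = 0.179 µM.

0.179 µM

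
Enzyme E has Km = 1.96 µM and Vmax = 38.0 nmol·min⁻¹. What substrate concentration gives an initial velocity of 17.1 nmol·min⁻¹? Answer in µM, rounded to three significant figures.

Rearranging v = Vmax[S]/(Km+[S]) gives [S] = Km·v/(Vmax − v).
[S] = 1.96 × 17.1 / (38.0 − 17.1) = 33.52/20.90 = 1.60 µM.

1.60 µM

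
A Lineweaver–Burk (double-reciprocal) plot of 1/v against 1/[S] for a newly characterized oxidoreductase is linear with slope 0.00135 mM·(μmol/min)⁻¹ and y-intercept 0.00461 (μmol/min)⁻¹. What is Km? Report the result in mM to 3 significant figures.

y-intercept = 1/Vmax ⇒ Vmax = 217 μmol/min; slope = Km/Vmax ⇒ Km = slope × Vmax.
Km = 0.00135 × 217 = 0.293 mM.

0.293 mM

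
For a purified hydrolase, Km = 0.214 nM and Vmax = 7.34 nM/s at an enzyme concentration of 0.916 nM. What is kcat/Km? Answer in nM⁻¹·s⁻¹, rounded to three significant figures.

kcat = Vmax/[E]total = 7.34/0.916 = 8.01 s⁻¹.
kcat/Km = 8.01/0.214 = 37.4 nM⁻¹·s⁻¹.

37.4 nM⁻¹·s⁻¹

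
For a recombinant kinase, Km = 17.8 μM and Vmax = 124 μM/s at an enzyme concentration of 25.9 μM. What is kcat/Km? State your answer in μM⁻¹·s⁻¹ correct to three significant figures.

kcat = Vmax/[E]total = 124/25.9 = 4.79 s⁻¹.
kcat/Km = 4.79/17.8 = 0.269 μM⁻¹·s⁻¹.

0.269 μM⁻¹·s⁻¹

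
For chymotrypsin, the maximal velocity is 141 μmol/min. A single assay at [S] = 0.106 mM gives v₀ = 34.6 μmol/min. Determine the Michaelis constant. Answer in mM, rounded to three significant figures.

0.326 mM

From v = Vmax[S]/(Km+[S]), Km = [S](Vmax − v)/v.
Km = 0.106 × (141 − 34.6) / 34.6 = 11.28/34.6 = 0.326 mM.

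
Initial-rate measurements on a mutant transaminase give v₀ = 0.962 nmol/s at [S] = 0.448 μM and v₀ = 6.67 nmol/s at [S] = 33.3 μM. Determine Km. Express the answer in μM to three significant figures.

From v = Vmax[S]/(Km+[S]), each point gives Vmax = v(Km+[S])/[S].
Equating: 0.962(Km+0.448)/0.448 = 6.67(Km+33.3)/33.3.
2.147·Km + 0.962 = 0.2003·Km + 6.67, so (2.147 − 0.2003)·Km = 6.67 − 0.962.
Km = 5.708/1.947 = 2.93 μM; then Vmax = 0.962(2.93+0.448)/0.448 = 7.26 nmol/s.

2.93 μM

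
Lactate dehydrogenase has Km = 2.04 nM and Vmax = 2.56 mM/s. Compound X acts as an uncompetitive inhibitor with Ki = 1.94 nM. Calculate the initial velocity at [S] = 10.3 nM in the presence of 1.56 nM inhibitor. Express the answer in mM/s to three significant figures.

1.28 mM/s

α = 1 + [I]/Ki = 1 + 1.56/1.94 = 1.804.
For an uncompetitive inhibitor, both parameters are divided by α, giving Vmax/α and Km/α: Km,app = 1.13 nM, Vmax,app = 1.42 mM/s.
v = Vmax,app·[S]/(Km,app + [S]) = 1.42 × 10.3/(1.13 + 10.3) = 1.28 mM/s.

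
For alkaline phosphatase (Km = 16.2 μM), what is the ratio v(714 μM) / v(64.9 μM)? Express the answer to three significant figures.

1.22

Since Vmax cancels, v₂/v₁ = [S]₂(Km+[S]₁) / [S]₁(Km+[S]₂).
= 714×(16.2+64.9) / (64.9×(16.2+714)) = 57910/47390 = 1.22.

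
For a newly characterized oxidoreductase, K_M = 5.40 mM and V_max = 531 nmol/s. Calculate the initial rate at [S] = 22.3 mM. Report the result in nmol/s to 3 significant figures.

[S]/(Km+[S]) = 22.3/27.70 = 0.8051, the fractional saturation.
v = 0.8051 × Vmax = 0.8051 × 531 = 427 nmol/s.

427 nmol/s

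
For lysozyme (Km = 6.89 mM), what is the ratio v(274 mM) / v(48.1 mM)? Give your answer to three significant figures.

The fractional saturations are [S]/(Km+[S]) = 48.1/54.99 = 0.8747 and 274/280.9 = 0.9755.
v₂/v₁ is just their ratio: 0.9755/0.8747 = 1.12.

1.12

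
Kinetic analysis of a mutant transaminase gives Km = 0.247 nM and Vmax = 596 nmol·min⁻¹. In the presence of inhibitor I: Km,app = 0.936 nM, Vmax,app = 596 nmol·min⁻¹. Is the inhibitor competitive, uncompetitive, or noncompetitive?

Km increases (0.247 → 0.936 nM) while Vmax is unchanged — the hallmark of competitive inhibition.

competitive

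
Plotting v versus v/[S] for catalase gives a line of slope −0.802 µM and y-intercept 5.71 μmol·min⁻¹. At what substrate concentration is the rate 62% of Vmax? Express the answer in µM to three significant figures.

1.31 µM

The Eadie–Hofstee slope gives Km = 0.802 µM (slope = −Km).
v/Vmax = [S]/(Km+[S]) = 0.62 ⇒ [S] = Km·0.62/(1−0.62) = 0.802 × 1.632 = 1.31 µM.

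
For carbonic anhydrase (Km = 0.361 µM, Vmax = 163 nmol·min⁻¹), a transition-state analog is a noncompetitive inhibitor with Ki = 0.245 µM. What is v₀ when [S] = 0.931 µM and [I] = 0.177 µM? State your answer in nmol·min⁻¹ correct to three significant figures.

With α = 1 + [I]/Ki = 1 + 0.177/0.245 = 1.722, the noncompetitive rate law is v = (Vmax/α)·[S] / (Km + [S]).
v = (163/1.722)×0.931 / (0.361 + 0.931) = 88.10/1.292 = 68.2 nmol·min⁻¹.

68.2 nmol·min⁻¹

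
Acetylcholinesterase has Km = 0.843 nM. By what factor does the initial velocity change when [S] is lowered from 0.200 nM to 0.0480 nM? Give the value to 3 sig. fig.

Since Vmax cancels, v₂/v₁ = [S]₂(Km+[S]₁) / [S]₁(Km+[S]₂).
= 0.0480×(0.843+0.200) / (0.200×(0.843+0.0480)) = 0.05006/0.1782 = 0.281.

0.281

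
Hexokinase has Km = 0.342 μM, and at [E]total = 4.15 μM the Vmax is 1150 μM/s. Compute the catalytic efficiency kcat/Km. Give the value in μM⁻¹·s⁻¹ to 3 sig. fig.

kcat = Vmax/[E]total = 1150/4.15 = 277 s⁻¹.
kcat/Km = 277/0.342 = 810 μM⁻¹·s⁻¹.

810 μM⁻¹·s⁻¹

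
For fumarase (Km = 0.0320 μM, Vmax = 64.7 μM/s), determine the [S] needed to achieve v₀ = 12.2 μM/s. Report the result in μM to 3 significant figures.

0.00744 μM

Rearranging v = Vmax[S]/(Km+[S]) gives [S] = Km·v/(Vmax − v).
[S] = 0.0320 × 12.2 / (64.7 − 12.2) = 0.3904/52.50 = 0.00744 μM.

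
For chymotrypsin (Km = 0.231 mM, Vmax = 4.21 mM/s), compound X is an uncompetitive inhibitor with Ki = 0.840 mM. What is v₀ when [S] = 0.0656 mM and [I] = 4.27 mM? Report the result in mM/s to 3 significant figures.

0.438 mM/s

With α = 1 + [I]/Ki = 1 + 4.27/0.840 = 6.083, the uncompetitive rate law is v = (Vmax/α)·[S] / (Km/α + [S]).
v = (4.21/6.083)×0.0656 / (0.231/6.083 + 0.0656) = 0.04540/0.1036 = 0.438 mM/s.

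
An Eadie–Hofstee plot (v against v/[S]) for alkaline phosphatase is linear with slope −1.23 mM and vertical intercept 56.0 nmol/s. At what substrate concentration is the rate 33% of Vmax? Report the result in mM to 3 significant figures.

The Eadie–Hofstee slope gives Km = 1.23 mM (slope = −Km).
v/Vmax = [S]/(Km+[S]) = 0.33 ⇒ [S] = Km·0.33/(1−0.33) = 1.23 × 0.4925 = 0.606 mM.

0.606 mM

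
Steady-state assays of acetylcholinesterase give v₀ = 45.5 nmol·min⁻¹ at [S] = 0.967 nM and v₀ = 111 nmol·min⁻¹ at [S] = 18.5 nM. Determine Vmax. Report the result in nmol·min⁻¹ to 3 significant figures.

In reciprocal form, 1/v = (Km/Vmax)·(1/[S]) + 1/Vmax. The two points give (1/[S], 1/v) = (1.034, 0.02198) and (0.05405, 0.009009).
Slope = (0.02198 − 0.009009)/(1.034 − 0.05405) = 0.01323; intercept = 0.02198 − 0.01323×1.034 = 0.008294.
Vmax = 1/intercept = 121 nmol·min⁻¹; Km = slope × Vmax = 0.01323 × 121 = 1.60 nM.

121 nmol·min⁻¹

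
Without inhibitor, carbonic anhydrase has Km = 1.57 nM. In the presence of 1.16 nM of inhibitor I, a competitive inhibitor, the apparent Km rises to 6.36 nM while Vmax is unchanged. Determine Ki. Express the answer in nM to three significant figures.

Competitive: Km,app = α·Km with α = 1 + [I]/Ki.
α = Km,app/Km = 6.36/1.57 = 4.051.
Ki = [I]/(α − 1) = 1.16/3.051 = 0.380 nM.

0.380 nM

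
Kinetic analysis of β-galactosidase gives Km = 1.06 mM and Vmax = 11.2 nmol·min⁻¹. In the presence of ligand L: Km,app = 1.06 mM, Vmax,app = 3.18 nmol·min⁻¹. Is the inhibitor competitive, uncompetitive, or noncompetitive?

Vmax decreases (11.2 → 3.18 nmol·min⁻¹) while Km is unchanged — pure noncompetitive inhibition.

noncompetitive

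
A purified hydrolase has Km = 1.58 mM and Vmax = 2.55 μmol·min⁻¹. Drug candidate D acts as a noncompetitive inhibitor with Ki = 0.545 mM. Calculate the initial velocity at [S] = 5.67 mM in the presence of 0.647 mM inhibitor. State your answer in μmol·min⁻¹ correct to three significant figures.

0.912 μmol·min⁻¹

α = 1 + [I]/Ki = 1 + 0.647/0.545 = 2.187.
For a noncompetitive inhibitor, Vmax is reduced to Vmax/α while Km is unchanged: Km,app = 1.58 mM, Vmax,app = 1.17 μmol·min⁻¹.
v = Vmax,app·[S]/(Km,app + [S]) = 1.17 × 5.67/(1.58 + 5.67) = 0.912 μmol·min⁻¹.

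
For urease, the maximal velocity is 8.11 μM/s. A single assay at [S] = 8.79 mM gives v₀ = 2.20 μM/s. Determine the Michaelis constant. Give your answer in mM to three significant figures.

v/Vmax = 2.20/8.11 = 0.2713 = [S]/(Km+[S]).
So Km + [S] = [S]/0.2713 = 32.40 mM, giving Km = 32.40 − 8.79 = 23.6 mM.

23.6 mM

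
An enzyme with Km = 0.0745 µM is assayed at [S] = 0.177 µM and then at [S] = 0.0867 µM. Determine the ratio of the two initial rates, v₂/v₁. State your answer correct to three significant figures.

The fractional saturations are [S]/(Km+[S]) = 0.177/0.2515 = 0.7038 and 0.0867/0.1612 = 0.5378.
v₂/v₁ is just their ratio: 0.5378/0.7038 = 0.764.

0.764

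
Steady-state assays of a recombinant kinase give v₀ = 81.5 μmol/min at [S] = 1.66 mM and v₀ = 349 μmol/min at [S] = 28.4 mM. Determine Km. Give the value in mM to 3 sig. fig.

From v = Vmax[S]/(Km+[S]), each point gives Vmax = v(Km+[S])/[S].
Equating: 81.5(Km+1.66)/1.66 = 349(Km+28.4)/28.4.
49.10·Km + 81.5 = 12.29·Km + 349, so (49.10 − 12.29)·Km = 349 − 81.5.
Km = 267.5/36.81 = 7.27 mM; then Vmax = 81.5(7.27+1.66)/1.66 = 438 μmol/min.

7.27 mM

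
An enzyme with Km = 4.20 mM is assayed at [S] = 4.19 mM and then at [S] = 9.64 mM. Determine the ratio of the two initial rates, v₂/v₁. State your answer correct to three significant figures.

The fractional saturations are [S]/(Km+[S]) = 4.19/8.390 = 0.4994 and 9.64/13.84 = 0.6965.
v₂/v₁ is just their ratio: 0.6965/0.4994 = 1.39.

1.39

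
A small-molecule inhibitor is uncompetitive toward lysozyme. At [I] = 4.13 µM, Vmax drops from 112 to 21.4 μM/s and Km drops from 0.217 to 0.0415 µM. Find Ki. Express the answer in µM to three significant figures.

0.976 µM

Uncompetitive: Vmax,app = Vmax/α (and Km,app = Km/α) with α = 1 + [I]/Ki.
α = Vmax/Vmax,app = 112/21.4 = 5.234.
Since α = 1 + [I]/Ki, [I]/Ki = 5.234 − 1 = 4.234 and Ki = 4.13/4.234 = 0.976 µM.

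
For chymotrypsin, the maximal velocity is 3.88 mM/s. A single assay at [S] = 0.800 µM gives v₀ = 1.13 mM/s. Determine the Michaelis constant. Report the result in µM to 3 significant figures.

v/Vmax = 1.13/3.88 = 0.2912 = [S]/(Km+[S]).
So Km + [S] = [S]/0.2912 = 2.747 µM, giving Km = 2.747 − 0.800 = 1.95 µM.

1.95 µM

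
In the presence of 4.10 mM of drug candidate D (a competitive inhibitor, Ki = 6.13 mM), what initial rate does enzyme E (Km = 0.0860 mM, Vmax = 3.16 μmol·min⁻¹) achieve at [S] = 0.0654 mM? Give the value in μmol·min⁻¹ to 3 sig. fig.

With α = 1 + [I]/Ki = 1 + 4.10/6.13 = 1.669, the competitive rate law is v = Vmax[S] / (αKm + [S]).
v = 3.16×0.0654 / (1.669×0.0860 + 0.0654) = 0.2067/0.2089 = 0.989 μmol·min⁻¹.

0.989 μmol·min⁻¹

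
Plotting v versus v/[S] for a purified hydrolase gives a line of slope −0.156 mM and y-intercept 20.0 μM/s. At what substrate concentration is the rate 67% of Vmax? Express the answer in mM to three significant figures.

0.317 mM

The Eadie–Hofstee slope gives Km = 0.156 mM (slope = −Km).
v/Vmax = [S]/(Km+[S]) = 0.67 ⇒ [S] = Km·0.67/(1−0.67) = 0.156 × 2.030 = 0.317 mM.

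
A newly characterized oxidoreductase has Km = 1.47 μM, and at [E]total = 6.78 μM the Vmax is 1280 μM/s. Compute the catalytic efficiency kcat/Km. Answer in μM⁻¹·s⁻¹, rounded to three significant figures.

kcat = Vmax/[E]total = 1280/6.78 = 189 s⁻¹.
kcat/Km = 189/1.47 = 128 μM⁻¹·s⁻¹.

128 μM⁻¹·s⁻¹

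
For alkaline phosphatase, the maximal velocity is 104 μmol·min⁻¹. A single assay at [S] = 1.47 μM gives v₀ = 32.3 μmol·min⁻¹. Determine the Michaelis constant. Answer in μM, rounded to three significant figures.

v/Vmax = 32.3/104 = 0.3106 = [S]/(Km+[S]).
So Km + [S] = [S]/0.3106 = 4.733 μM, giving Km = 4.733 − 1.47 = 3.26 μM.

3.26 μM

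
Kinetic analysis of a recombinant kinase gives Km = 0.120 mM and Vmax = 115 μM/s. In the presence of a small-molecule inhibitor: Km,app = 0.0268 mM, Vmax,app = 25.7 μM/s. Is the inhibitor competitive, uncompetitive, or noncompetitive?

Both Km and Vmax decrease by the same factor (~4.47-fold) — characteristic of uncompetitive inhibition.

uncompetitive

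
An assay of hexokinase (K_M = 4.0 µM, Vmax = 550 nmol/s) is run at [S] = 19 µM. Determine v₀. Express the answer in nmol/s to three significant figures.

v = Vmax·[S]/(Km + [S]) = 550 × 19 / (4.0 + 19)
  = 10450 / 23.00 = 454 nmol/s.

454 nmol/s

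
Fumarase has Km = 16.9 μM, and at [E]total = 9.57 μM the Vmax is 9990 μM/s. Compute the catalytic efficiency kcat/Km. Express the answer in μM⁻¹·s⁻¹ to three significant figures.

61.8 μM⁻¹·s⁻¹

kcat = Vmax/[E]total = 9990/9.57 = 1040 s⁻¹.
kcat/Km = 1040/16.9 = 61.8 μM⁻¹·s⁻¹.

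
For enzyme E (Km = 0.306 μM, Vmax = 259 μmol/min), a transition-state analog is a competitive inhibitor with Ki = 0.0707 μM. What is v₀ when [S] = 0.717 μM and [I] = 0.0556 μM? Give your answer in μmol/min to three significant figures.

With α = 1 + [I]/Ki = 1 + 0.0556/0.0707 = 1.786, the competitive rate law is v = Vmax[S] / (αKm + [S]).
v = 259×0.717 / (1.786×0.306 + 0.717) = 185.7/1.264 = 147 μmol/min.

147 μmol/min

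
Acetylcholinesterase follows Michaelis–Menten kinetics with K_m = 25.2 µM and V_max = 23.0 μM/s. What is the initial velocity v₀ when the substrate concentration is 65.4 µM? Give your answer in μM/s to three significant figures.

[S]/(Km+[S]) = 65.4/90.60 = 0.7219, the fractional saturation.
v = 0.7219 × Vmax = 0.7219 × 23.0 = 16.6 μM/s.

16.6 μM/s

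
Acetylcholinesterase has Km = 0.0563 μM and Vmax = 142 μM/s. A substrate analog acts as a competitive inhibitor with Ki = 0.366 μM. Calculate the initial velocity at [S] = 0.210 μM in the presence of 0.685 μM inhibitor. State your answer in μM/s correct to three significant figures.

80.2 μM/s

α = 1 + [I]/Ki = 1 + 0.685/0.366 = 2.872.
For a competitive inhibitor, Vmax is unchanged and the apparent Km becomes α·Km: Km,app = 0.162 μM, Vmax,app = 142 μM/s.
v = Vmax,app·[S]/(Km,app + [S]) = 142 × 0.210/(0.162 + 0.210) = 80.2 μM/s.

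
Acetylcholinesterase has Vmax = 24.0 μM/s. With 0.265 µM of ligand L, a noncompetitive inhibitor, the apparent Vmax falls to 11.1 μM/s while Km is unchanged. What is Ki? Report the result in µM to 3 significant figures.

0.228 µM

Noncompetitive: Vmax,app = Vmax/α with α = 1 + [I]/Ki.
α = Vmax/Vmax,app = 24.0/11.1 = 2.162.
Since α = 1 + [I]/Ki, [I]/Ki = 2.162 − 1 = 1.162 and Ki = 0.265/1.162 = 0.228 µM.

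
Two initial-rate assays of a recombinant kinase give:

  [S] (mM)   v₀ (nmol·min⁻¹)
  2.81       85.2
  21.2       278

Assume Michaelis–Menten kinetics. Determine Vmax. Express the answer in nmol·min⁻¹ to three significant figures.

From v = Vmax[S]/(Km+[S]), each point gives Vmax = v(Km+[S])/[S].
Equating: 85.2(Km+2.81)/2.81 = 278(Km+21.2)/21.2.
30.32·Km + 85.2 = 13.11·Km + 278, so (30.32 − 13.11)·Km = 278 − 85.2.
Km = 192.8/17.21 = 11.2 mM; then Vmax = 85.2(11.2+2.81)/2.81 = 425 nmol·min⁻¹.

425 nmol·min⁻¹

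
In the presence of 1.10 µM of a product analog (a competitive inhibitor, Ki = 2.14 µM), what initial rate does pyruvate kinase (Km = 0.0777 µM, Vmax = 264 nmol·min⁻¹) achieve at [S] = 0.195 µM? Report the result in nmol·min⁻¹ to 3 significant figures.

165 nmol·min⁻¹

With α = 1 + [I]/Ki = 1 + 1.10/2.14 = 1.514, the competitive rate law is v = Vmax[S] / (αKm + [S]).
v = 264×0.195 / (1.514×0.0777 + 0.195) = 51.48/0.3126 = 165 nmol·min⁻¹.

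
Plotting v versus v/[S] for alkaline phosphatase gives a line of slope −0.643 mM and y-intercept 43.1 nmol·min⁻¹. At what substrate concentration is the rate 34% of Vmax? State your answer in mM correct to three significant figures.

The Eadie–Hofstee slope gives Km = 0.643 mM (slope = −Km).
v/Vmax = [S]/(Km+[S]) = 0.34 ⇒ [S] = Km·0.34/(1−0.34) = 0.643 × 0.5152 = 0.331 mM.

0.331 mM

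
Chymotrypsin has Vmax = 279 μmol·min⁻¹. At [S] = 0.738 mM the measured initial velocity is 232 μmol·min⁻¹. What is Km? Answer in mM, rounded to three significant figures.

v/Vmax = 232/279 = 0.8315 = [S]/(Km+[S]).
So Km + [S] = [S]/0.8315 = 0.8875 mM, giving Km = 0.8875 − 0.738 = 0.150 mM.

0.150 mM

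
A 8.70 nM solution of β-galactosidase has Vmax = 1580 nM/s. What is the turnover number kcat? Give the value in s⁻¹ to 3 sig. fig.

182 s⁻¹

kcat = Vmax/[E]total = 1580 nM/s / 8.70 nM = 182 s⁻¹.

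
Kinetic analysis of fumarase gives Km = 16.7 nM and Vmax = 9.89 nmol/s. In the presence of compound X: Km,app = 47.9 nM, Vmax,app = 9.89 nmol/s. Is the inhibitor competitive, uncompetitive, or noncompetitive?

competitive

Km increases (16.7 → 47.9 nM) while Vmax is unchanged — the hallmark of competitive inhibition.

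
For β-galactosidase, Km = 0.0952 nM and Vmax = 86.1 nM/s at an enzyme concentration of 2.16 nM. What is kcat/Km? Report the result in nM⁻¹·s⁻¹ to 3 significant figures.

kcat = Vmax/[E]total = 86.1/2.16 = 39.9 s⁻¹.
kcat/Km = 39.9/0.0952 = 419 nM⁻¹·s⁻¹.

419 nM⁻¹·s⁻¹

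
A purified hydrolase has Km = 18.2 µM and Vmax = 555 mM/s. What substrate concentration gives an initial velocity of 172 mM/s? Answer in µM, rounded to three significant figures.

Rearranging v = Vmax[S]/(Km+[S]) gives [S] = Km·v/(Vmax − v).
[S] = 18.2 × 172 / (555 − 172) = 3130/383.0 = 8.17 µM.

8.17 µM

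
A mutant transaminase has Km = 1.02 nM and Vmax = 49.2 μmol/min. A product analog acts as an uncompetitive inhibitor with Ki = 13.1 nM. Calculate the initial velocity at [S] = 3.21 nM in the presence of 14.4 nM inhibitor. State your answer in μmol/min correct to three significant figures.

α = 1 + [I]/Ki = 1 + 14.4/13.1 = 2.099.
For an uncompetitive inhibitor, both parameters are divided by α, giving Vmax/α and Km/α: Km,app = 0.486 nM, Vmax,app = 23.4 μmol/min.
v = Vmax,app·[S]/(Km,app + [S]) = 23.4 × 3.21/(0.486 + 3.21) = 20.4 μmol/min.

20.4 μmol/min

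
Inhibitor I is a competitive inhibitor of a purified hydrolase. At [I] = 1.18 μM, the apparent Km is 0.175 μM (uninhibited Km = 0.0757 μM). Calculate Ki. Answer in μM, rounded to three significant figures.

Competitive: Km,app = α·Km with α = 1 + [I]/Ki.
α = Km,app/Km = 0.175/0.0757 = 2.312.
Ki = [I]/(α − 1) = 1.18/1.312 = 0.900 μM.

0.900 μM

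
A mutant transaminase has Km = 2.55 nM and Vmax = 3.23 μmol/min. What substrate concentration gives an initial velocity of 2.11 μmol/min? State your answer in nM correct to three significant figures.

4.80 nM

Rearranging v = Vmax[S]/(Km+[S]) gives [S] = Km·v/(Vmax − v).
[S] = 2.55 × 2.11 / (3.23 − 2.11) = 5.380/1.120 = 4.80 nM.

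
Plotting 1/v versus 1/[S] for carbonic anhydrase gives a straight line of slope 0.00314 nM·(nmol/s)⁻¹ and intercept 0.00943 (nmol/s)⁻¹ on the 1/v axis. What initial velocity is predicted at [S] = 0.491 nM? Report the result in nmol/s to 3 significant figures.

The y-intercept is 1/Vmax, so Vmax = 1/0.00943 = 106 nmol/s.
The slope is Km/Vmax, so Km = 0.00314 × 106 = 0.333 nM.
Then v = 106 × 0.491/(0.333 + 0.491) = 63.2 nmol/s.

63.2 nmol/s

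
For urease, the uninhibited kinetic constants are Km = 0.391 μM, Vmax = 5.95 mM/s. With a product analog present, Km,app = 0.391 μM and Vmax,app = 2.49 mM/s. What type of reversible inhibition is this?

noncompetitive

Vmax decreases (5.95 → 2.49 mM/s) while Km is unchanged — pure noncompetitive inhibition.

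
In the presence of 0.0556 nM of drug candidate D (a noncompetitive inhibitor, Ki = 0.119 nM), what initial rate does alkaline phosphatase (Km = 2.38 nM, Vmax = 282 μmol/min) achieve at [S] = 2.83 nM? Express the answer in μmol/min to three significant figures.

104 μmol/min

α = 1 + [I]/Ki = 1 + 0.0556/0.119 = 1.467.
For a noncompetitive inhibitor, Vmax is reduced to Vmax/α while Km is unchanged: Km,app = 2.38 nM, Vmax,app = 192 μmol/min.
v = Vmax,app·[S]/(Km,app + [S]) = 192 × 2.83/(2.38 + 2.83) = 104 μmol/min.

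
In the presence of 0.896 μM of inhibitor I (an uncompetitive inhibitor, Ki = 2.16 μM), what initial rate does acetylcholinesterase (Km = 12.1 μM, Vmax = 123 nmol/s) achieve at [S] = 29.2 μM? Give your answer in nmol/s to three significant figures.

67.2 nmol/s

With α = 1 + [I]/Ki = 1 + 0.896/2.16 = 1.415, the uncompetitive rate law is v = (Vmax/α)·[S] / (Km/α + [S]).
v = (123/1.415)×29.2 / (12.1/1.415 + 29.2) = 2539/37.75 = 67.2 nmol/s.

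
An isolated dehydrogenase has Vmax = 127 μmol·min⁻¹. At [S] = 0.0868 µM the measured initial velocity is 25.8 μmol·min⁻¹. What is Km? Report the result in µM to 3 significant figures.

0.340 µM

v/Vmax = 25.8/127 = 0.2031 = [S]/(Km+[S]).
So Km + [S] = [S]/0.2031 = 0.4273 µM, giving Km = 0.4273 − 0.0868 = 0.340 µM.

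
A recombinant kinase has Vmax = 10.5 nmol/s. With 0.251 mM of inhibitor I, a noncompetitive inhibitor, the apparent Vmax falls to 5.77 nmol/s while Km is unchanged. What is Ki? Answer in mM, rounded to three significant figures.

0.306 mM

Noncompetitive: Vmax,app = Vmax/α with α = 1 + [I]/Ki.
α = Vmax/Vmax,app = 10.5/5.77 = 1.820.
Ki = [I]/(α − 1) = 0.251/0.8198 = 0.306 mM.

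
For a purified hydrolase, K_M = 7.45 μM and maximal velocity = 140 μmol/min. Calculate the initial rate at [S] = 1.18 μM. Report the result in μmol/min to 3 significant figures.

19.1 μmol/min

v = Vmax·[S]/(Km + [S]) = 140 × 1.18 / (7.45 + 1.18)
  = 165.2 / 8.630 = 19.1 μmol/min.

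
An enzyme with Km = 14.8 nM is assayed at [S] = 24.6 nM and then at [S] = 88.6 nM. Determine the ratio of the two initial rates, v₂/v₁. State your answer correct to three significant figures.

1.37

Since Vmax cancels, v₂/v₁ = [S]₂(Km+[S]₁) / [S]₁(Km+[S]₂).
= 88.6×(14.8+24.6) / (24.6×(14.8+88.6)) = 3491/2544 = 1.37.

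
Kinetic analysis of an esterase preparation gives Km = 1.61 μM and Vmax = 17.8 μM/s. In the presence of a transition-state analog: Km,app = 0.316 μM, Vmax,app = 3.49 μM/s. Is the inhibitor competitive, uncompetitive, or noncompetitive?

Both Km and Vmax decrease by the same factor (~5.10-fold) — characteristic of uncompetitive inhibition.

uncompetitive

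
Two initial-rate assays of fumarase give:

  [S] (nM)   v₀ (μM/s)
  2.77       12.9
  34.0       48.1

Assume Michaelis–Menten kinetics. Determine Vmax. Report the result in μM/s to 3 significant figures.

In reciprocal form, 1/v = (Km/Vmax)·(1/[S]) + 1/Vmax. The two points give (1/[S], 1/v) = (0.3610, 0.07752) and (0.02941, 0.02079).
Slope = (0.07752 − 0.02079)/(0.3610 − 0.02941) = 0.1711; intercept = 0.07752 − 0.1711×0.3610 = 0.01576.
Vmax = 1/intercept = 63.5 μM/s; Km = slope × Vmax = 0.1711 × 63.5 = 10.9 nM.

63.5 μM/s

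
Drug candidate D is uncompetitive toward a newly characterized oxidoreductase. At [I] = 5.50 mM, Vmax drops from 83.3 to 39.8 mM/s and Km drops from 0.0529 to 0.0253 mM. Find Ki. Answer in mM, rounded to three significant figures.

5.03 mM

Uncompetitive: Vmax,app = Vmax/α (and Km,app = Km/α) with α = 1 + [I]/Ki.
α = Vmax/Vmax,app = 83.3/39.8 = 2.093.
Since α = 1 + [I]/Ki, [I]/Ki = 2.093 − 1 = 1.093 and Ki = 5.50/1.093 = 5.03 mM.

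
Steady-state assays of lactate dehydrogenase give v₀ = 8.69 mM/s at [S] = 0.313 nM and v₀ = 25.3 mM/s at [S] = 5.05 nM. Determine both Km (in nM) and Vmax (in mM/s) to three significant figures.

In reciprocal form, 1/v = (Km/Vmax)·(1/[S]) + 1/Vmax. The two points give (1/[S], 1/v) = (3.195, 0.1151) and (0.1980, 0.03953).
Slope = (0.1151 − 0.03953)/(3.195 − 0.1980) = 0.02521; intercept = 0.1151 − 0.02521×3.195 = 0.03453.
Vmax = 1/intercept = 29.0 mM/s; Km = slope × Vmax = 0.02521 × 29.0 = 0.730 nM.

Km = 0.730 nM; Vmax = 29.0 mM/s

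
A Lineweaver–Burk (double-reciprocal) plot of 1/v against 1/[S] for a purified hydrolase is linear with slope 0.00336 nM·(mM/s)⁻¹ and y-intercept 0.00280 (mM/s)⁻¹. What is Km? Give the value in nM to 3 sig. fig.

y-intercept = 1/Vmax ⇒ Vmax = 357 mM/s; slope = Km/Vmax ⇒ Km = slope × Vmax.
Km = 0.00336 × 357 = 1.20 nM.

1.20 nM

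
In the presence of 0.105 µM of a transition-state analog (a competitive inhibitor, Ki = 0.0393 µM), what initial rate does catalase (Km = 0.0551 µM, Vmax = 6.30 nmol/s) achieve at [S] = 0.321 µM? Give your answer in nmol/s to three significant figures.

3.86 nmol/s

With α = 1 + [I]/Ki = 1 + 0.105/0.0393 = 3.672, the competitive rate law is v = Vmax[S] / (αKm + [S]).
v = 6.30×0.321 / (3.672×0.0551 + 0.321) = 2.022/0.5233 = 3.86 nmol/s.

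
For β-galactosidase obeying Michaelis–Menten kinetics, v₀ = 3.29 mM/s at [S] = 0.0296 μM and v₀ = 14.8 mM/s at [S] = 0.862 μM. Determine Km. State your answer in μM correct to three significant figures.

From v = Vmax[S]/(Km+[S]), each point gives Vmax = v(Km+[S])/[S].
Equating: 3.29(Km+0.0296)/0.0296 = 14.8(Km+0.862)/0.862.
111.1·Km + 3.29 = 17.17·Km + 14.8, so (111.1 − 17.17)·Km = 14.8 − 3.29.
Km = 11.51/93.98 = 0.122 μM; then Vmax = 3.29(0.122+0.0296)/0.0296 = 16.9 mM/s.

0.122 μM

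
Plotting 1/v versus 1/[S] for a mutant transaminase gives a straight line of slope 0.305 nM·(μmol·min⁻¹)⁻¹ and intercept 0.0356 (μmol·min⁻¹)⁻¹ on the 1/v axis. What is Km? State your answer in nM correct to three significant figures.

y-intercept = 1/Vmax ⇒ Vmax = 28.1 μmol·min⁻¹; slope = Km/Vmax ⇒ Km = slope × Vmax.
Km = 0.305 × 28.1 = 8.57 nM.

8.57 nM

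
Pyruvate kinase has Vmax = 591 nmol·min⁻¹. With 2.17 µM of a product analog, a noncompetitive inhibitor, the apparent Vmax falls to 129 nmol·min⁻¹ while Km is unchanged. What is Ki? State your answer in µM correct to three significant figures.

0.606 µM

Noncompetitive: Vmax,app = Vmax/α with α = 1 + [I]/Ki.
α = Vmax/Vmax,app = 591/129 = 4.581.
Ki = [I]/(α − 1) = 2.17/3.581 = 0.606 µM.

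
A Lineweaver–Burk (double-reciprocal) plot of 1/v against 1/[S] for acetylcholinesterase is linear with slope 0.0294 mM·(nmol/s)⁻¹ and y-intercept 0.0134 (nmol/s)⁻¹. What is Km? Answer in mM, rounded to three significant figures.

y-intercept = 1/Vmax ⇒ Vmax = 74.6 nmol/s; slope = Km/Vmax ⇒ Km = slope × Vmax.
Km = 0.0294 × 74.6 = 2.19 mM.

2.19 mM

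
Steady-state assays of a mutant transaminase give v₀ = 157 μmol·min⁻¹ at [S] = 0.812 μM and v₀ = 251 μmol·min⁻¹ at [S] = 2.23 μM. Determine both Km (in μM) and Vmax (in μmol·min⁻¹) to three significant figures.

Km = 1.16 μM; Vmax = 382 μmol·min⁻¹

From v = Vmax[S]/(Km+[S]), each point gives Vmax = v(Km+[S])/[S].
Equating: 157(Km+0.812)/0.812 = 251(Km+2.23)/2.23.
193.3·Km + 157 = 112.6·Km + 251, so (193.3 − 112.6)·Km = 251 − 157.
Km = 94.00/80.79 = 1.16 μM; then Vmax = 157(1.16+0.812)/0.812 = 382 μmol·min⁻¹.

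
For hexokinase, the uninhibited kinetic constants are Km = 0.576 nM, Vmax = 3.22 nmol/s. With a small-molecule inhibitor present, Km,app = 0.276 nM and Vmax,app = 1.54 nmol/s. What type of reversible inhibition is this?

uncompetitive

Both Km and Vmax decrease by the same factor (~2.09-fold) — characteristic of uncompetitive inhibition.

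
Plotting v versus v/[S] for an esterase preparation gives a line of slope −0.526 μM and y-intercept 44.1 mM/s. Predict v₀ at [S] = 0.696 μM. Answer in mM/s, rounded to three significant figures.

25.1 mM/s

In the Eadie–Hofstee form v = Vmax − Km·(v/[S]), the slope is −Km and the intercept is Vmax, so Km = 0.526 μM and Vmax = 44.1 mM/s.
v = 44.1 × 0.696/(0.526 + 0.696) = 25.1 mM/s.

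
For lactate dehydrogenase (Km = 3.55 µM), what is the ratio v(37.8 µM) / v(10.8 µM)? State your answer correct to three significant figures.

1.21

Since Vmax cancels, v₂/v₁ = [S]₂(Km+[S]₁) / [S]₁(Km+[S]₂).
= 37.8×(3.55+10.8) / (10.8×(3.55+37.8)) = 542.4/446.6 = 1.21.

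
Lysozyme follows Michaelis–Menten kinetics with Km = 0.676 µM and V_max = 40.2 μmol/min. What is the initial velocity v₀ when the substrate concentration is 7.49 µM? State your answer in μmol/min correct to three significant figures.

36.9 μmol/min

v = Vmax·[S]/(Km + [S]) = 40.2 × 7.49 / (0.676 + 7.49)
  = 301.1 / 8.166 = 36.9 μmol/min.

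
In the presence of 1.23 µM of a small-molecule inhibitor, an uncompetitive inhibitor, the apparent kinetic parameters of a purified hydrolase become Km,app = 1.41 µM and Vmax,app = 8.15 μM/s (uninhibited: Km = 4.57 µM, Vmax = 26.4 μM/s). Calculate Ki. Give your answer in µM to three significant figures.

Uncompetitive: Vmax,app = Vmax/α (and Km,app = Km/α) with α = 1 + [I]/Ki.
α = Vmax/Vmax,app = 26.4/8.15 = 3.239.
Ki = [I]/(α − 1) = 1.23/2.239 = 0.549 µM.

0.549 µM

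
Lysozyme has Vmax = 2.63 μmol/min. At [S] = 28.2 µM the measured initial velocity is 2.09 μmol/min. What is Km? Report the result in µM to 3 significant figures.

v/Vmax = 2.09/2.63 = 0.7947 = [S]/(Km+[S]).
So Km + [S] = [S]/0.7947 = 35.49 µM, giving Km = 35.49 − 28.2 = 7.29 µM.

7.29 µM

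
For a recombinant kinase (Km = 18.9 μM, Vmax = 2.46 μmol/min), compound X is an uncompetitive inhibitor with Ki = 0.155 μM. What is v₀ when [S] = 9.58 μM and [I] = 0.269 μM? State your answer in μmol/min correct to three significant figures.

0.522 μmol/min

α = 1 + [I]/Ki = 1 + 0.269/0.155 = 2.735.
For an uncompetitive inhibitor, both parameters are divided by α, giving Vmax/α and Km/α: Km,app = 6.91 μM, Vmax,app = 0.899 μmol/min.
v = Vmax,app·[S]/(Km,app + [S]) = 0.899 × 9.58/(6.91 + 9.58) = 0.522 μmol/min.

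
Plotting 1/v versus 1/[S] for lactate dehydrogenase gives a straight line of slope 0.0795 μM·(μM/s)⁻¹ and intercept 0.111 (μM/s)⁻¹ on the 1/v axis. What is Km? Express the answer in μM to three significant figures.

y-intercept = 1/Vmax ⇒ Vmax = 9.01 μM/s; slope = Km/Vmax ⇒ Km = slope × Vmax.
Km = 0.0795 × 9.01 = 0.716 μM.

0.716 μM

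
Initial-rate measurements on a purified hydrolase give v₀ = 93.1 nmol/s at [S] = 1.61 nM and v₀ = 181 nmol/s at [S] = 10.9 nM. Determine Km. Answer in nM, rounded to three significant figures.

2.13 nM

From v = Vmax[S]/(Km+[S]), each point gives Vmax = v(Km+[S])/[S].
Equating: 93.1(Km+1.61)/1.61 = 181(Km+10.9)/10.9.
57.83·Km + 93.1 = 16.61·Km + 181, so (57.83 − 16.61)·Km = 181 − 93.1.
Km = 87.90/41.22 = 2.13 nM; then Vmax = 93.1(2.13+1.61)/1.61 = 216 nmol/s.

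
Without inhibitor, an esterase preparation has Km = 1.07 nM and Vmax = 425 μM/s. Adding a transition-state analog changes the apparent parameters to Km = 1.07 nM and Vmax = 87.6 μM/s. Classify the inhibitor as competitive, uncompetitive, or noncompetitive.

Vmax decreases (425 → 87.6 μM/s) while Km is unchanged — pure noncompetitive inhibition.

noncompetitive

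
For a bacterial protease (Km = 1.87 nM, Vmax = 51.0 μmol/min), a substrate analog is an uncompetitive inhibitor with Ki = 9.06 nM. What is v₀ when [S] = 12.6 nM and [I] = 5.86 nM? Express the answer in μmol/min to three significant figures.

α = 1 + [I]/Ki = 1 + 5.86/9.06 = 1.647.
For an uncompetitive inhibitor, both parameters are divided by α, giving Vmax/α and Km/α: Km,app = 1.14 nM, Vmax,app = 31.0 μmol/min.
v = Vmax,app·[S]/(Km,app + [S]) = 31.0 × 12.6/(1.14 + 12.6) = 28.4 μmol/min.

28.4 μmol/min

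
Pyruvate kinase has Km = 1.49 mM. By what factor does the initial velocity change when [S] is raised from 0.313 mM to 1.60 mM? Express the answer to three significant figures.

The fractional saturations are [S]/(Km+[S]) = 0.313/1.803 = 0.1736 and 1.60/3.090 = 0.5178.
v₂/v₁ is just their ratio: 0.5178/0.1736 = 2.98.

2.98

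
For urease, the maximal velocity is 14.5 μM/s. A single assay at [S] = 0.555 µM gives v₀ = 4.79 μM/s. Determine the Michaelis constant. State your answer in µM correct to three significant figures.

v/Vmax = 4.79/14.5 = 0.3303 = [S]/(Km+[S]).
So Km + [S] = [S]/0.3303 = 1.680 µM, giving Km = 1.680 − 0.555 = 1.13 µM.

1.13 µM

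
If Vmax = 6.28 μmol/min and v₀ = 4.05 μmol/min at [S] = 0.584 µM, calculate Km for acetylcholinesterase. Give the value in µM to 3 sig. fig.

v/Vmax = 4.05/6.28 = 0.6449 = [S]/(Km+[S]).
So Km + [S] = [S]/0.6449 = 0.9056 µM, giving Km = 0.9056 − 0.584 = 0.322 µM.

0.322 µM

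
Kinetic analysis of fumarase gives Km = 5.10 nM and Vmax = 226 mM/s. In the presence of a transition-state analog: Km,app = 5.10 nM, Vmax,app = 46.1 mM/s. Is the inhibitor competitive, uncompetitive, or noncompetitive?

Vmax decreases (226 → 46.1 mM/s) while Km is unchanged — pure noncompetitive inhibition.

noncompetitive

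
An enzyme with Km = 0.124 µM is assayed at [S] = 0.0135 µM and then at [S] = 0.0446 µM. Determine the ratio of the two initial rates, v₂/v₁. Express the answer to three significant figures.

2.69

The fractional saturations are [S]/(Km+[S]) = 0.0135/0.1375 = 0.09818 and 0.0446/0.1686 = 0.2645.
v₂/v₁ is just their ratio: 0.2645/0.09818 = 2.69.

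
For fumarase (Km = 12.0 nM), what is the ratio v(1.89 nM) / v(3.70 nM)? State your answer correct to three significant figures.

0.577

The fractional saturations are [S]/(Km+[S]) = 3.70/15.70 = 0.2357 and 1.89/13.89 = 0.1361.
v₂/v₁ is just their ratio: 0.1361/0.2357 = 0.577.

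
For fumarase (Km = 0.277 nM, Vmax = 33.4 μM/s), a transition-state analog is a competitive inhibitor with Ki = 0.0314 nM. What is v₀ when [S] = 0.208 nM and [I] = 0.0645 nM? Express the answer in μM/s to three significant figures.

With α = 1 + [I]/Ki = 1 + 0.0645/0.0314 = 3.054, the competitive rate law is v = Vmax[S] / (αKm + [S]).
v = 33.4×0.208 / (3.054×0.277 + 0.208) = 6.947/1.054 = 6.59 μM/s.

6.59 μM/s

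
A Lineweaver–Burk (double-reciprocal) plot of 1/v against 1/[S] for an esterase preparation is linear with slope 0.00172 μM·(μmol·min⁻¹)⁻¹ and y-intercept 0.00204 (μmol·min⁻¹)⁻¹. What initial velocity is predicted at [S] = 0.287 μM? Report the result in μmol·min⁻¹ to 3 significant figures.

124 μmol·min⁻¹

The y-intercept is 1/Vmax, so Vmax = 1/0.00204 = 490 μmol·min⁻¹.
The slope is Km/Vmax, so Km = 0.00172 × 490 = 0.843 μM.
Then v = 490 × 0.287/(0.843 + 0.287) = 124 μmol·min⁻¹.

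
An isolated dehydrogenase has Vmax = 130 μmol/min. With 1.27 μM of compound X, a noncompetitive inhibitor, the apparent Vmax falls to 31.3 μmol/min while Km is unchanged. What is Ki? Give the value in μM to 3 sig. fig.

Noncompetitive: Vmax,app = Vmax/α with α = 1 + [I]/Ki.
α = Vmax/Vmax,app = 130/31.3 = 4.153.
Ki = [I]/(α − 1) = 1.27/3.153 = 0.403 μM.

0.403 μM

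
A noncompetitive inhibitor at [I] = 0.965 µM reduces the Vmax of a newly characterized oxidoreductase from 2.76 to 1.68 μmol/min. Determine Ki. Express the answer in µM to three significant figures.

1.50 µM

Noncompetitive: Vmax,app = Vmax/α with α = 1 + [I]/Ki.
α = Vmax/Vmax,app = 2.76/1.68 = 1.643.
Ki = [I]/(α − 1) = 0.965/0.6429 = 1.50 µM.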